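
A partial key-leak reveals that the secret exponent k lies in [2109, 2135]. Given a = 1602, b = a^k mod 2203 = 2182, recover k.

2114

Compute 1602^2109 mod 2203 = 703, then multiply by 1602 repeatedly:
  1602^2109=703  1602^2110=473  1602^2111=2117  1602^2112=1017  1602^2113=1217
  1602^2114=2182
Found 2182 at exponent 2114.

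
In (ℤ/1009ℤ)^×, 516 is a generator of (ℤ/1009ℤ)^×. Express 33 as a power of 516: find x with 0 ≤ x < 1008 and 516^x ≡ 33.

365

Baby-step giant-step with m = ceil(sqrt(1008)) = 32.
Baby table (516^j mod 1009 for j=0..31):
  0:1  1:516  2:889  3:638  4:274  5:124  6:417  7:255
  8:410  9:679  10:241  11:249  12:341  13:390  14:449  15:623
  16:606  17:915  18:937  19:181  20:568  21:478  22:452  23:153
  24:246  25:811  26:750  27:553  28:810  29:234  30:673  31:172
Giant step factor: 516^(-32) ≡ 227 (mod 1009).
Scan 33·227^i mod 1009 for i = 0, 1, …:
  i=0: 33   i=1: 428   i=2: 292   i=3: 699
  i=4: 260   i=5: 498   i=6: 38   i=7: 554
  i=8: 642   i=9: 438   i=10: 544   i=11: 390
Match at i=11, j=13: x = 11·32 + 13 = 365.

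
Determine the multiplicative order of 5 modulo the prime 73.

The order of 5 must divide p − 1 = 72 = 2^3 · 3^2.
Divisors: 1, 2, 3, 4, 6, 8, 9, 12, 18, 24, 36, 72.
Check each in increasing order: 5^1 ≡ 5;  5^2 ≡ 25;  5^3 ≡ 52;  5^4 ≡ 41;  5^6 ≡ 3;  5^8 ≡ 2;  5^9 ≡ 10;  5^12 ≡ 9;  5^18 ≡ 27;  5^24 ≡ 8;  5^36 ≡ 72;  5^72 ≡ 1.
Smallest exponent giving 1 is 72.

72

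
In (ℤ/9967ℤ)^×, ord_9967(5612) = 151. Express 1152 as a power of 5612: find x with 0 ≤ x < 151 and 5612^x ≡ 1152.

Baby-step giant-step with m = ceil(sqrt(151)) = 13.
Baby table (5612^j mod 9967 for j=0..12):
  0:1  1:5612  2:8791  3:8409  4:7530  5:8247  6:5383  7:9386
  8:8604  9:5500  10:8168  11:583  12:2620
Giant step factor: 5612^(-13) ≡ 1918 (mod 9967).
Scan 1152·1918^i mod 9967 for i = 0, 1, …:
  i=0: 1152   i=1: 6829   i=2: 1384   i=3: 3290
  i=4: 1109   i=5: 4091   i=6: 2509   i=7: 8168
Match at i=7, j=10: x = 7·13 + 10 = 101.

101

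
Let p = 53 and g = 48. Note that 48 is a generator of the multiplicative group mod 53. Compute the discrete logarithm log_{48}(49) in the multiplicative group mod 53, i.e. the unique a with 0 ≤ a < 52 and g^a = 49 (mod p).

36

Baby-step giant-step with m = ceil(sqrt(52)) = 8.
Baby table (48^j mod 53 for j=0..7):
  0:1  1:48  2:25  3:34  4:42  5:2  6:43  7:50
Giant step factor: 48^(-8) ≡ 46 (mod 53).
Scan 49·46^i mod 53 for i = 0, 1, …:
  i=0: 49   i=1: 28   i=2: 16   i=3: 47
  i=4: 42
Match at i=4, j=4: a = 4·8 + 4 = 36.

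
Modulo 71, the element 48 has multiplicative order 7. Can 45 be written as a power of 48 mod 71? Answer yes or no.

yes

⟨48⟩ has order 7; its elements mod 71 are {1, 20, 30, 32, 37, 45, 48}.
45 is in this set.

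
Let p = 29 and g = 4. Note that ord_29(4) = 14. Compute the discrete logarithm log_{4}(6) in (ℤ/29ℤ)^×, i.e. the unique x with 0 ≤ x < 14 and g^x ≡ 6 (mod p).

3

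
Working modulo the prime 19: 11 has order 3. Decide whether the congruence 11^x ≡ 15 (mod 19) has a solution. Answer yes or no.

⟨11⟩ has order 3; its elements mod 19 are {1, 7, 11}.
15 is not in this set.

no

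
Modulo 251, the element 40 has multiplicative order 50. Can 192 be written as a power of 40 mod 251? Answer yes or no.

no

192 ∈ ⟨40⟩ iff 192^50 ≡ 1 (mod 251), since |⟨40⟩| = 50.
192^50 mod 251 = 219.
Since 219 ≠ 1, 192 does not lie in the subgroup.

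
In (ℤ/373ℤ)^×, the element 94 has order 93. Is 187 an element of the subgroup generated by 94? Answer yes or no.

no

187 ∈ ⟨94⟩ iff 187^93 ≡ 1 (mod 373), since |⟨94⟩| = 93.
187^93 mod 373 = 269.
Since 269 ≠ 1, 187 does not lie in the subgroup.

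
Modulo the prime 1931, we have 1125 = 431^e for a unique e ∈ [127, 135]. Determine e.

130

Compute 431^127 mod 1931 = 242, then multiply by 431 repeatedly:
  431^127=242  431^128=28  431^129=482  431^130=1125
Found 1125 at exponent 130.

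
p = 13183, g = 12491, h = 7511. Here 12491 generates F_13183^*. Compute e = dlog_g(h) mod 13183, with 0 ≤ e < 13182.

1554

Baby-step giant-step with m = ceil(sqrt(13182)) = 115.
Baby table (12491^j mod 13183 for j=0..114):
  0:1  1:12491  2:4276  3:7183  4:12538  5:11301  6:10410  7:7381
  8:7352  9:1054  10:8880  11:11501  12:3840  13:5686  14:7005  15:3884
  16:1604  17:10587  18:3544  19:12773  20:6877  21:179  22:7962  23:790
  24:7006  25:3192  26:5880  27:4587  28:2899  29:10891  30:4104  31:7560
  32:2131  33:1844  34:2703  35:1510  36:9720  37:10273  38:9904  39:1592
  40:5708  41:4964  42:5675  43:1434  44:9580  45:1689  46:4499  47:11063
  48:3727  49:4784  50:11588  51:9551  52:8574  53:12325  54:501  55:9249
  56:6630  57:12907  58:6430  59:6294  60:8125  61:6641  62:5295  63:734
  64:6209  65:1030  66:12305  67:1158  68:2827  69:7983  70:12624  71:4521
  72:9022  73:5518  74:4614  75:10581  76:7696  77:300  78:3328  79:4049
  80:6071  81:4245  82:2269  83:11812  84:12739  85:4039  86:12991  87:1034
  88:9537  89:5079  90:5193  91:5403  92:5096  93:6612  94:12180  95:8560
  96:8830  97:6552  98:968  99:2477  100:12889  101:5703  102:8424  103:10661
  104:5068  105:12805  106:11099  107:5181  108:524  109:6516  110:12697  111:6737
  112:4778  113:2557  114:10261
Giant step factor: 12491^(-115) ≡ 12535 (mod 13183).
Scan 7511·12535^i mod 13183 for i = 0, 1, …:
  i=0: 7511   i=1: 10582   i=2: 11207   i=3: 1697
  i=4: 7716   i=5: 9572   i=6: 6537   i=7: 8950
  i=8: 920   i=9: 10258   i=10: 10231   i=11: 1361
  i=12: 1333   i=13: 6294
Match at i=13, j=59: e = 13·115 + 59 = 1554.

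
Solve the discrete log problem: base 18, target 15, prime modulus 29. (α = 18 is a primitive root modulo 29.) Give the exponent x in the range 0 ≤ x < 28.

5

Successive powers of 18 modulo 29:
  18^0=1  18^1=18  18^2=5  18^3=3  18^4=25  18^5=15
So 18^5 ≡ 15 (mod 29), giving x = 5.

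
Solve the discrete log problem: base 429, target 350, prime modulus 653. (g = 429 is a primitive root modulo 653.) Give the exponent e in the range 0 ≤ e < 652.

389

Baby-step giant-step with m = ceil(sqrt(652)) = 26.
Baby table (429^j mod 653 for j=0..25):
  0:1  1:429  2:548  3:12  4:577  5:46  6:144  7:394
  8:552  9:422  10:157  11:94  12:493  13:578  14:475  15:39
  16:406  17:476  18:468  19:301  20:488  21:392  22:347  23:632
  24:133  25:246
Giant step factor: 429^(-26) ≡ 355 (mod 653).
Scan 350·355^i mod 653 for i = 0, 1, …:
  i=0: 350   i=1: 180   i=2: 559   i=3: 586
  i=4: 376   i=5: 268   i=6: 455   i=7: 234
  i=8: 139   i=9: 370     …   i=13: 43
  i=14: 246
Match at i=14, j=25: e = 14·26 + 25 = 389.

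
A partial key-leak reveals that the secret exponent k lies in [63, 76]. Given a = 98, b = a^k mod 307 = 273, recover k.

Compute 98^63 mod 307 = 8, then multiply by 98 repeatedly:
  98^63=8  98^64=170  98^65=82  98^66=54  98^67=73
  98^68=93  98^69=211  98^70=109  98^71=244  98^72=273
Found 273 at exponent 72.

72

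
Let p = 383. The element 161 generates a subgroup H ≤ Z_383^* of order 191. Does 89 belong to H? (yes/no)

89 ∈ ⟨161⟩ iff 89^191 ≡ 1 (mod 383), since |⟨161⟩| = 191.
89^191 mod 383 = 382.
Since 382 ≠ 1, 89 does not lie in the subgroup.

no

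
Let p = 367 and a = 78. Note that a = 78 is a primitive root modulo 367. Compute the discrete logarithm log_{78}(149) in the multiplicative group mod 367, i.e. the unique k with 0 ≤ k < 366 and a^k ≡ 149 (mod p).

110

Baby-step giant-step with m = ceil(sqrt(366)) = 20.
Baby table (78^j mod 367 for j=0..19):
  0:1  1:78  2:212  3:21  4:170  5:48  6:74  7:267
  8:274  9:86  10:102  11:249  12:338  13:307  14:91  15:125
  16:208  17:76  18:56  19:331
Giant step factor: 78^(-20) ≡ 324 (mod 367).
Scan 149·324^i mod 367 for i = 0, 1, …:
  i=0: 149   i=1: 199   i=2: 251   i=3: 217
  i=4: 211   i=5: 102
Match at i=5, j=10: k = 5·20 + 10 = 110.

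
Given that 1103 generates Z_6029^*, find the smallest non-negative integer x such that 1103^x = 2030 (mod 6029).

4868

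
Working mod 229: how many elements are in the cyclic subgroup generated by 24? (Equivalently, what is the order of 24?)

228

The order of 24 must divide p − 1 = 228 = 2^2 · 3 · 19.
Divisors: 1, 2, 3, 4, 6, 12, 19, 38, 57, 76, 114, 228.
Check each in increasing order: 24^1 ≡ 24;  24^2 ≡ 118;  24^3 ≡ 84;  24^4 ≡ 184;  24^6 ≡ 186;  24^12 ≡ 17;  24^19 ≡ 89;  24^38 ≡ 135;  24^57 ≡ 107;  24^76 ≡ 134;  24^114 ≡ 228;  24^228 ≡ 1.
Smallest exponent giving 1 is 228.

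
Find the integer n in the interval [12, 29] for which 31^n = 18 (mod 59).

21

Compute 31^12 mod 59 = 20, then multiply by 31 repeatedly:
  31^12=20  31^13=30  31^14=45  31^15=38  31^16=57
  31^17=56  31^18=25  31^19=8  31^20=12  31^21=18
Found 18 at exponent 21.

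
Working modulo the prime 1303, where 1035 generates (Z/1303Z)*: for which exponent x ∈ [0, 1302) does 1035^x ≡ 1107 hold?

Baby-step giant-step with m = ceil(sqrt(1302)) = 37.
Baby table (1035^j mod 1303 for j=0..36):
  0:1  1:1035  2:159  3:387  4:524  5:292  6:1227  7:823
  8:946  9:557  10:569  11:1262  12:564  13:1299  14:1072  15:667
  16:1058  17:510  18:135  19:304  20:617  21:125  22:378  23:330
  24:164  25:350  26:16  27:924  28:1241  29:980  30:566  31:763
  32:87  33:138  34:803  35:1094  36:1286
Giant step factor: 1035^(-37) ≡ 1158 (mod 1303).
Scan 1107·1158^i mod 1303 for i = 0, 1, …:
  i=0: 1107   i=1: 1057   i=2: 489   i=3: 760
  i=4: 555   i=5: 311   i=6: 510
Match at i=6, j=17: x = 6·37 + 17 = 239.

239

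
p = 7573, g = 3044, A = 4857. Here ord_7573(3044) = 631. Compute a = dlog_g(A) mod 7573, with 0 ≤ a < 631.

571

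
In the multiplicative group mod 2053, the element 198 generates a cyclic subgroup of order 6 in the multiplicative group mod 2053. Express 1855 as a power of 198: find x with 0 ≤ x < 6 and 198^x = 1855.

Successive powers of 198 modulo 2053:
  198^0=1  198^1=198  198^2=197  198^3=2052  198^4=1855
So 198^4 ≡ 1855 (mod 2053), giving x = 4.

4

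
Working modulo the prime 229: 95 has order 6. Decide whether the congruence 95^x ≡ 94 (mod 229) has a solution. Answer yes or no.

yes

⟨95⟩ has order 6; its elements mod 229 are {1, 94, 95, 134, 135, 228}.
94 is in this set.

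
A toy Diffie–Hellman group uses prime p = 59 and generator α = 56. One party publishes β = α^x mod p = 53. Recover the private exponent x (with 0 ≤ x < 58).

48

Baby-step giant-step with m = ceil(sqrt(58)) = 8.
Baby table (56^j mod 59 for j=0..7):
  0:1  1:56  2:9  3:32  4:22  5:52  6:21  7:55
Giant step factor: 56^(-8) ≡ 5 (mod 59).
Scan 53·5^i mod 59 for i = 0, 1, …:
  i=0: 53   i=1: 29   i=2: 27   i=3: 17
  i=4: 26   i=5: 12   i=6: 1
Match at i=6, j=0: x = 6·8 + 0 = 48.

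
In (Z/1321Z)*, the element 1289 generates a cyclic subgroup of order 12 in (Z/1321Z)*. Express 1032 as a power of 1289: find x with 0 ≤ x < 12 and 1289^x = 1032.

Successive powers of 1289 modulo 1321:
  1289^0=1  1289^1=1289  1289^2=1024  1289^3=257  1289^4=1023  1289^5=289
  1289^6=1320  1289^7=32  1289^8=297  1289^9=1064  1289^10=298  1289^11=1032
So 1289^11 ≡ 1032 (mod 1321), giving x = 11.

11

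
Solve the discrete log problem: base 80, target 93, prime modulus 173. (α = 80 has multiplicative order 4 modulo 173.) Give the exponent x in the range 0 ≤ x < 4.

3

Successive powers of 80 modulo 173:
  80^0=1  80^1=80  80^2=172  80^3=93
So 80^3 ≡ 93 (mod 173), giving x = 3.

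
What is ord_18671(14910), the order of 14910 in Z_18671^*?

18670

The order of 14910 must divide p − 1 = 18670 = 2 · 5 · 1867.
Divisors: 1, 2, 5, 10, 1867, 3734, 9335, 18670.
Check each in increasing order: 14910^1 ≡ 14910;  14910^2 ≡ 11174;  14910^5 ≡ 11089;  14910^10 ≡ 17386;  14910^1867 ≡ 17522;  14910^3734 ≡ 13231;  14910^9335 ≡ 18670;  14910^18670 ≡ 1.
Smallest exponent giving 1 is 18670.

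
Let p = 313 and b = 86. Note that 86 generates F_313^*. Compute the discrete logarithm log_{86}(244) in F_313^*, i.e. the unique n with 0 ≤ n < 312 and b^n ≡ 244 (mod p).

265

Baby-step giant-step with m = ceil(sqrt(312)) = 18.
Baby table (86^j mod 313 for j=0..17):
  0:1  1:86  2:197  3:40  4:310  5:55  6:35  7:193
  8:9  9:148  10:208  11:47  12:286  13:182  14:2  15:172
  16:81  17:80
Giant step factor: 86^(-18) ≡ 52 (mod 313).
Scan 244·52^i mod 313 for i = 0, 1, …:
  i=0: 244   i=1: 168   i=2: 285   i=3: 109
  i=4: 34   i=5: 203   i=6: 227   i=7: 223
  i=8: 15   i=9: 154     …   i=13: 160
  i=14: 182
Match at i=14, j=13: n = 14·18 + 13 = 265.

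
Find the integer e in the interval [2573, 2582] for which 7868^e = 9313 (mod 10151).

2575

Compute 7868^2573 mod 10151 = 7601, then multiply by 7868 repeatedly:
  7868^2573=7601  7868^2574=5127  7868^2575=9313
Found 9313 at exponent 2575.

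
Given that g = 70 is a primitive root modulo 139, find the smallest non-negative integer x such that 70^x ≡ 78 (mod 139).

Baby-step giant-step with m = ceil(sqrt(138)) = 12.
Baby table (70^j mod 139 for j=0..11):
  0:1  1:70  2:35  3:87  4:113  5:126  6:63  7:101
  8:120  9:60  10:30  11:15
Giant step factor: 70^(-12) ≡ 65 (mod 139).
Scan 78·65^i mod 139 for i = 0, 1, …:
  i=0: 78   i=1: 66   i=2: 120
Match at i=2, j=8: x = 2·12 + 8 = 32.

32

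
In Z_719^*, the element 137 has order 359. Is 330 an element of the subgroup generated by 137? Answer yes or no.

no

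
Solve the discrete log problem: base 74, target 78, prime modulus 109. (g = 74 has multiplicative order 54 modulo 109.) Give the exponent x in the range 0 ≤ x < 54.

Baby-step giant-step with m = ceil(sqrt(54)) = 8.
Baby table (74^j mod 109 for j=0..7):
  0:1  1:74  2:26  3:71  4:22  5:102  6:27  7:36
Giant step factor: 74^(-8) ≡ 25 (mod 109).
Scan 78·25^i mod 109 for i = 0, 1, …:
  i=0: 78   i=1: 97   i=2: 27
Match at i=2, j=6: x = 2·8 + 6 = 22.

22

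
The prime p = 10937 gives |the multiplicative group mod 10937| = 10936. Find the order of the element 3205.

10936

The order of 3205 must divide p − 1 = 10936 = 2^3 · 1367.
Divisors: 1, 2, 4, 8, 1367, 2734, 5468, 10936.
Check each in increasing order: 3205^1 ≡ 3205;  3205^2 ≡ 2182;  3205^4 ≡ 3529;  3205^8 ≡ 7535;  3205^1367 ≡ 4285;  3205^2734 ≡ 8939;  3205^5468 ≡ 10936;  3205^10936 ≡ 1.
Smallest exponent giving 1 is 10936.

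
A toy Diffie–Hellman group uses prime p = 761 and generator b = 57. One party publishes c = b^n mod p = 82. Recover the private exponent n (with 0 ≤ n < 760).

60

Baby-step giant-step with m = ceil(sqrt(760)) = 28.
Baby table (57^j mod 761 for j=0..27):
  0:1  1:57  2:205  3:270  4:170  5:558  6:605  7:240
  8:743  9:496  10:115  11:467  12:745  13:610  14:525  15:246
  16:324  17:204  18:213  19:726  20:288  21:435  22:443  23:138
  24:256  25:133  26:732  27:630
Giant step factor: 57^(-28) ≡ 612 (mod 761).
Scan 82·612^i mod 761 for i = 0, 1, …:
  i=0: 82   i=1: 719   i=2: 170
Match at i=2, j=4: n = 2·28 + 4 = 60.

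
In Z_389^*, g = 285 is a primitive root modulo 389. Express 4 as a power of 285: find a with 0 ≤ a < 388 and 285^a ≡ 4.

122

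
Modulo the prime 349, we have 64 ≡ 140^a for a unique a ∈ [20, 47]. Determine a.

Compute 140^20 mod 349 = 16, then multiply by 140 repeatedly:
  140^20=16  140^21=146  140^22=198  140^23=149  140^24=269
  140^25=317  140^26=57  140^27=302  140^28=51  140^29=160
  140^30=64
Found 64 at exponent 30.

30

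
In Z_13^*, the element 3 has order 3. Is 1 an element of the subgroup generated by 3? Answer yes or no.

yes

1 ∈ ⟨3⟩ iff 1^3 ≡ 1 (mod 13), since |⟨3⟩| = 3.
1^3 mod 13 = 1.
Since 1 = 1, 1 lies in the subgroup.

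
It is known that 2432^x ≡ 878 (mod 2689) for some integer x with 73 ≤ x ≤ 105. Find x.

Compute 2432^73 mod 2689 = 1741, then multiply by 2432 repeatedly:
  2432^73=1741  2432^74=1626  2432^75=1602  2432^76=2392  2432^77=1037
  2432^78=2391  2432^79=1294  2432^80=878
Found 878 at exponent 80.

80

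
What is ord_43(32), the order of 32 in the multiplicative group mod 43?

The order of 32 must divide p − 1 = 42 = 2 · 3 · 7.
Divisors: 1, 2, 3, 6, 7, 14, 21, 42.
Check each in increasing order: 32^1 ≡ 32;  32^2 ≡ 35;  32^3 ≡ 2;  32^6 ≡ 4;  32^7 ≡ 42;  32^14 ≡ 1.
Smallest exponent giving 1 is 14.

14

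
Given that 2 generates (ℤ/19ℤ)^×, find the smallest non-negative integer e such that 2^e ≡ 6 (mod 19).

14

Successive powers of 2 modulo 19:
  2^0=1  2^1=2  2^2=4  2^3=8  2^4=16  2^5=13
  2^6=7  2^7=14  2^8=9  2^9=18  2^10=17  2^11=15
  2^12=11  2^13=3  2^14=6
So 2^14 ≡ 6 (mod 19), giving e = 14.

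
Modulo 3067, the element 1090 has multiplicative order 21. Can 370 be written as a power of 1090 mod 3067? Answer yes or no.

370 ∈ ⟨1090⟩ iff 370^21 ≡ 1 (mod 3067), since |⟨1090⟩| = 21.
370^21 mod 3067 = 1.
Since 1 = 1, 370 lies in the subgroup.

yes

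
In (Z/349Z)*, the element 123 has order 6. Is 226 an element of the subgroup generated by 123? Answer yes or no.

yes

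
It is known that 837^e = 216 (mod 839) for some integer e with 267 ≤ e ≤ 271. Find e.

Compute 837^267 mod 839 = 731, then multiply by 837 repeatedly:
  837^267=731  837^268=216
Found 216 at exponent 268.

268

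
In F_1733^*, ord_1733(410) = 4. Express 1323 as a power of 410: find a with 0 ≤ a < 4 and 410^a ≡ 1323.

Successive powers of 410 modulo 1733:
  410^0=1  410^1=410  410^2=1732  410^3=1323
So 410^3 ≡ 1323 (mod 1733), giving a = 3.

3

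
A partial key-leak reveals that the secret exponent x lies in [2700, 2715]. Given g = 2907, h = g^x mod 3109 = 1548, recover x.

Compute 2907^2700 mod 3109 = 715, then multiply by 2907 repeatedly:
  2907^2700=715  2907^2701=1693  2907^2702=4  2907^2703=2301  2907^2704=1548
Found 1548 at exponent 2704.

2704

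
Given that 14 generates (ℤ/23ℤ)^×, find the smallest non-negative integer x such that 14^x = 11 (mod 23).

13

Successive powers of 14 modulo 23:
  14^0=1  14^1=14  14^2=12  14^3=7  14^4=6  14^5=15
  14^6=3  14^7=19  14^8=13  14^9=21  14^10=18  14^11=22
  14^12=9  14^13=11
So 14^13 ≡ 11 (mod 23), giving x = 13.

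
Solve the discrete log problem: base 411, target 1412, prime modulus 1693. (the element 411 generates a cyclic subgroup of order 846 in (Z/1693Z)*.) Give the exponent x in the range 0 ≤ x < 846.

511

Baby-step giant-step with m = ceil(sqrt(846)) = 30.
Baby table (411^j mod 1693 for j=0..29):
  0:1  1:411  2:1314  3:1680  4:1429  5:1541  6:169  7:46
  8:283  9:1189  10:1095  11:1400  12:1473  13:1002  14:423  15:1167
  16:518  17:1273  18:66  19:38  20:381  21:835  22:1199  23:126
  24:996  25:1343  26:55  27:596  28:1164  29:978
Giant step factor: 411^(-30) ≡ 536 (mod 1693).
Scan 1412·536^i mod 1693 for i = 0, 1, …:
  i=0: 1412   i=1: 61   i=2: 529   i=3: 813
  i=4: 667   i=5: 289   i=6: 841   i=7: 438
  i=8: 1134   i=9: 37     …   i=16: 105
  i=17: 411
Match at i=17, j=1: x = 17·30 + 1 = 511.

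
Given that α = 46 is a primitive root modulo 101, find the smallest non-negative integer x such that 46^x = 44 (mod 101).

45

Baby-step giant-step with m = ceil(sqrt(100)) = 10.
Baby table (46^j mod 101 for j=0..9):
  0:1  1:46  2:96  3:73  4:25  5:39  6:77  7:7
  8:19  9:66
Giant step factor: 46^(-10) ≡ 17 (mod 101).
Scan 44·17^i mod 101 for i = 0, 1, …:
  i=0: 44   i=1: 41   i=2: 91   i=3: 32
  i=4: 39
Match at i=4, j=5: x = 4·10 + 5 = 45.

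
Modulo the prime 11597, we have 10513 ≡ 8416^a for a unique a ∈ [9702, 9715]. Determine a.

Compute 8416^9702 mod 11597 = 3050, then multiply by 8416 repeatedly:
  8416^9702=3050  8416^9703=4639  8416^9704=6322  8416^9705=10513
Found 10513 at exponent 9705.

9705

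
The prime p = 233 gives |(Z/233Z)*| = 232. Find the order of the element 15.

The order of 15 must divide p − 1 = 232 = 2^3 · 29.
Divisors: 1, 2, 4, 8, 29, 58, 116, 232.
Check each in increasing order: 15^1 ≡ 15;  15^2 ≡ 225;  15^4 ≡ 64;  15^8 ≡ 135;  15^29 ≡ 89;  15^58 ≡ 232;  15^116 ≡ 1.
Smallest exponent giving 1 is 116.

116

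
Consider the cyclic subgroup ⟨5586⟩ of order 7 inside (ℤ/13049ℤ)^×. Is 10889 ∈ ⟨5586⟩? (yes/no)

no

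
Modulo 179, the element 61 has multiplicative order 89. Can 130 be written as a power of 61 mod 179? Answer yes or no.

no

130 ∈ ⟨61⟩ iff 130^89 ≡ 1 (mod 179), since |⟨61⟩| = 89.
130^89 mod 179 = 178.
Since 178 ≠ 1, 130 does not lie in the subgroup.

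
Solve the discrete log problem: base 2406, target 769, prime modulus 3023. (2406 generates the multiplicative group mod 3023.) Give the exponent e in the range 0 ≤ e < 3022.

Baby-step giant-step with m = ceil(sqrt(3022)) = 55.
Baby table (2406^j mod 3023 for j=0..54):
  0:1  1:2406  2:2814  3:1987  4:1359  5:1891  6:131  7:794
  8:2851  9:319  10:2695  11:2858  12:2046  13:1232  14:1652  15:2490
  16:2377  17:2569  18:2002  19:1173  20:1779  21:2729  22:18  23:986
  24:2284  25:2513  26:278  27:785  28:2358  29:2200  30:2950  31:2719
  32:142  33:53  34:552  35:1015  36:2529  37:2498  38:464  39:897
  40:2783  41:2976  42:1792  43:754  44:324  45:2633  46:1813  47:2912
  48:1981  49:2038  50:122  51:301  52:1709  53:574  54:2556
Giant step factor: 2406^(-55) ≡ 1258 (mod 3023).
Scan 769·1258^i mod 3023 for i = 0, 1, …:
  i=0: 769   i=1: 42   i=2: 1445   i=3: 987
  i=4: 2216   i=5: 522   i=6: 685   i=7: 175
  i=8: 2494   i=9: 2601     …   i=49: 177
  i=50: 1987
Match at i=50, j=3: e = 50·55 + 3 = 2753.

2753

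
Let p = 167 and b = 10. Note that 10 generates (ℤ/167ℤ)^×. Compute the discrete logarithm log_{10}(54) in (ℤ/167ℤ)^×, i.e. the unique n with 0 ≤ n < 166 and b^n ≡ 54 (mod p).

20

Baby-step giant-step with m = ceil(sqrt(166)) = 13.
Baby table (10^j mod 167 for j=0..12):
  0:1  1:10  2:100  3:165  4:147  5:134  6:4  7:40
  8:66  9:159  10:87  11:35  12:16
Giant step factor: 10^(-13) ≡ 143 (mod 167).
Scan 54·143^i mod 167 for i = 0, 1, …:
  i=0: 54   i=1: 40
Match at i=1, j=7: n = 1·13 + 7 = 20.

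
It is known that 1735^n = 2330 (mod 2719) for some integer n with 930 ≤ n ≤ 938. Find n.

937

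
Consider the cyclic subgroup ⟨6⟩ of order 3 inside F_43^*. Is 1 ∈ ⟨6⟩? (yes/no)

1 ∈ ⟨6⟩ iff 1^3 ≡ 1 (mod 43), since |⟨6⟩| = 3.
1^3 mod 43 = 1.
Since 1 = 1, 1 lies in the subgroup.

yes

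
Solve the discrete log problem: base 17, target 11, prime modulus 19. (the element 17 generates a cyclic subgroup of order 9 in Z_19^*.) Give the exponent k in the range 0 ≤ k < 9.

3

Successive powers of 17 modulo 19:
  17^0=1  17^1=17  17^2=4  17^3=11
So 17^3 ≡ 11 (mod 19), giving k = 3.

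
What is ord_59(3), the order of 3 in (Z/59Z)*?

29

The order of 3 must divide p − 1 = 58 = 2 · 29.
Divisors: 1, 2, 29, 58.
Check each in increasing order: 3^1 ≡ 3;  3^2 ≡ 9;  3^29 ≡ 1.
Smallest exponent giving 1 is 29.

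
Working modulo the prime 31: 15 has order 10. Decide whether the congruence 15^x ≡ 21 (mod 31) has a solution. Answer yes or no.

⟨15⟩ has order 10; its elements mod 31 are {1, 2, 4, 8, 15, 16, 23, 27, 29, 30}.
21 is not in this set.

no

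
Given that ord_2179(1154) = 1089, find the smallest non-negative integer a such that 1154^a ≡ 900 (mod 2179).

1018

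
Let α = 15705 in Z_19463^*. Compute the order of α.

19462

The order of 15705 must divide p − 1 = 19462 = 2 · 37 · 263.
Divisors: 1, 2, 37, 74, 263, 526, 9731, 19462.
Check each in increasing order: 15705^1 ≡ 15705;  15705^2 ≡ 11889;  15705^37 ≡ 3760;  15705^74 ≡ 7462;  15705^263 ≡ 10505;  15705^526 ≡ 19278;  15705^9731 ≡ 19462;  15705^19462 ≡ 1.
Smallest exponent giving 1 is 19462.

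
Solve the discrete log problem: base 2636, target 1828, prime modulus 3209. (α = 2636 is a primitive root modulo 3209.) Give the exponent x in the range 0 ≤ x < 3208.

3019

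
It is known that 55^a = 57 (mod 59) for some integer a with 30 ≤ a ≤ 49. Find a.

Compute 55^30 mod 59 = 4, then multiply by 55 repeatedly:
  55^30=4  55^31=43  55^32=5  55^33=39  55^34=21
  55^35=34  55^36=41  55^37=13  55^38=7  55^39=31
  55^40=53  55^41=24  55^42=22  55^43=30  55^44=57
Found 57 at exponent 44.

44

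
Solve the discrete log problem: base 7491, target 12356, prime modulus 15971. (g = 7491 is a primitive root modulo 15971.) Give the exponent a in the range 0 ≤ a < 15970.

11068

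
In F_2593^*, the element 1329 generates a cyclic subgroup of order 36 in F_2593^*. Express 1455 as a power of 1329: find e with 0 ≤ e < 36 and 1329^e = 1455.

Successive powers of 1329 modulo 2593:
  1329^0=1  1329^1=1329  1329^2=408  1329^3=295  1329^4=512  1329^5=1082
  1329^6=1456  1329^7=646  1329^8=251  1329^9=1675  1329^10=1281  1329^11=1441
  1329^12=1455
So 1329^12 ≡ 1455 (mod 2593), giving e = 12.

12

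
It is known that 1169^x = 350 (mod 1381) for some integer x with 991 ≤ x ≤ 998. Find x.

997

Compute 1169^991 mod 1381 = 1176, then multiply by 1169 repeatedly:
  1169^991=1176  1169^992=649  1169^993=512  1169^994=555  1169^995=1106
  1169^996=298  1169^997=350
Found 350 at exponent 997.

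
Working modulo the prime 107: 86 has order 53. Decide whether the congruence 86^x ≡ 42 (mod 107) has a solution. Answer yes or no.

yes

42 ∈ ⟨86⟩ iff 42^53 ≡ 1 (mod 107), since |⟨86⟩| = 53.
42^53 mod 107 = 1.
Since 1 = 1, 42 lies in the subgroup.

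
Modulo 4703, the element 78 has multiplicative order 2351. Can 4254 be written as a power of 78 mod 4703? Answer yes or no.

4254 ∈ ⟨78⟩ iff 4254^2351 ≡ 1 (mod 4703), since |⟨78⟩| = 2351.
4254^2351 mod 4703 = 4702.
Since 4702 ≠ 1, 4254 does not lie in the subgroup.

no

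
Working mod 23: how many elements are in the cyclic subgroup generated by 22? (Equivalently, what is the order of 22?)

The order of 22 must divide p − 1 = 22 = 2 · 11.
Divisors: 1, 2, 11, 22.
Check each in increasing order: 22^1 ≡ 22;  22^2 ≡ 1.
Smallest exponent giving 1 is 2.

2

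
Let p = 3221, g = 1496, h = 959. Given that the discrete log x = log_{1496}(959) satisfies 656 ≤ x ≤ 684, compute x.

677

Compute 1496^656 mod 3221 = 2374, then multiply by 1496 repeatedly:
  1496^656=2374  1496^657=1962  1496^658=821  1496^659=1015  1496^660=1349
  1496^661=1758  1496^662=1632  1496^663=3175  1496^664=2046  1496^665=866
  1496^666=694  1496^667=1062  1496^668=799  1496^669=313  1496^670=1203
  1496^671=2370  1496^672=2420  1496^673=3137  1496^674=3176  1496^675=321
  1496^676=287  1496^677=959
Found 959 at exponent 677.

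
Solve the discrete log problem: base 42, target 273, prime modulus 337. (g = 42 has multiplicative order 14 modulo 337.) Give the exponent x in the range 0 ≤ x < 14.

5

Successive powers of 42 modulo 337:
  42^0=1  42^1=42  42^2=79  42^3=285  42^4=175  42^5=273
So 42^5 ≡ 273 (mod 337), giving x = 5.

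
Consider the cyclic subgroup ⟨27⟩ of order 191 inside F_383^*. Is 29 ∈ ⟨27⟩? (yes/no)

29 ∈ ⟨27⟩ iff 29^191 ≡ 1 (mod 383), since |⟨27⟩| = 191.
29^191 mod 383 = 1.
Since 1 = 1, 29 lies in the subgroup.

yes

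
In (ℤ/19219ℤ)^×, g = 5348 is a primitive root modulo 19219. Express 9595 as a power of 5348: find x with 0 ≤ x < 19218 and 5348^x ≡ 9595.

8399

Baby-step giant-step with m = ceil(sqrt(19218)) = 139.
Baby table (5348^j mod 19219 for j=0..138):
  0:1  1:5348  2:3232  3:6855  4:9907  5:15072  6:570  7:11758
  8:16435  9:5893  10:15823  11:147  12:17396  13:13848  14:8297  15:14904
  16:5399  17:6914  18:17935  19:13570  20:1416  21:482  22:2390  23:1085
  24:17661  25:8862  26:19141  27:5674  28:16970  29:3442  30:15233  31:15962
  32:13197  33:5388  34:5743  35:1602  36:15041  37:7753  38:7661  39:15339
  40:6280  41:9847  42:1696  43:18059  44:4057  45:17804  46:4866  47:842
  48:5770  49:11465  50:6210  51:648  52:6084  53:18684  54:2451  55:590
  56:3404  57:4199  58:8460  59:2554  60:13302  61:9577  62:18380  63:10274
  64:17450  65:14355  66:9854  67:694  68:2245  69:13604  70:10277  71:14275
  72:4832  73:11200  74:11196  75:9023  76:15314  77:7113  78:5923  79:3292
  80:1012  81:11637  82:3554  83:18420  84:12785  85:12197  86:270  87:2535
  88:7785  89:5826  90:3449  91:14231  92:148  93:3525  94:17080  95:15152
  96:5592  97:1252  98:7484  99:10474  100:10786  101:7309  102:16305  103:2537
  104:18481  105:12290  106:17159  107:14826  108:11073  109:4665  110:2158  111:9584
  112:17378  113:13679  114:7778  115:6828  116:44  117:4684  118:7675  119:13335
  120:13090  121:9722  122:5861  123:17658  124:12037  125:9445  126:4328  127:6468
  128:15883  129:13523  130:19126  131:2330  132:6928  133:15931  134:1161  135:1291
  136:4647  137:1989  138:9065
Giant step factor: 5348^(-139) ≡ 250 (mod 19219).
Scan 9595·250^i mod 19219 for i = 0, 1, …:
  i=0: 9595   i=1: 15594   i=2: 16262   i=3: 10291
  i=4: 16623   i=5: 4446   i=6: 16017   i=7: 6698
  i=8: 2447   i=9: 15961     …   i=59: 2624
  i=60: 2554
Match at i=60, j=59: x = 60·139 + 59 = 8399.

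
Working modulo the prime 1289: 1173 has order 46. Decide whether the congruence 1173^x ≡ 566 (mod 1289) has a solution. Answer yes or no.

yes

566 ∈ ⟨1173⟩ iff 566^46 ≡ 1 (mod 1289), since |⟨1173⟩| = 46.
566^46 mod 1289 = 1.
Since 1 = 1, 566 lies in the subgroup.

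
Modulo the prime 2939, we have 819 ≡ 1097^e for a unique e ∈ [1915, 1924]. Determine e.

1916

Compute 1097^1915 mod 2939 = 1919, then multiply by 1097 repeatedly:
  1097^1915=1919  1097^1916=819
Found 819 at exponent 1916.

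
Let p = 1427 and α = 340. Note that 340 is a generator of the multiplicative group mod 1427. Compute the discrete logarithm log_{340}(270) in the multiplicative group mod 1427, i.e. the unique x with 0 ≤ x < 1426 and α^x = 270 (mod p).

1088

Baby-step giant-step with m = ceil(sqrt(1426)) = 38.
Baby table (340^j mod 1427 for j=0..37):
  0:1  1:340  2:13  3:139  4:169  5:380  6:770  7:659
  8:21  9:5  10:273  11:65  12:695  13:845  14:473  15:996
  16:441  17:105  18:25  19:1365  20:325  21:621  22:1371  23:938
  24:699  25:778  26:525  27:125  28:1117  29:198  30:251  31:1147
  32:409  33:641  34:1036  35:1198  36:625  37:1304
Giant step factor: 340^(-38) ≡ 529 (mod 1427).
Scan 270·529^i mod 1427 for i = 0, 1, …:
  i=0: 270   i=1: 130   i=2: 274   i=3: 819
  i=4: 870   i=5: 736   i=6: 1200   i=7: 1212
  i=8: 425   i=9: 786     …   i=27: 1342
  i=28: 699
Match at i=28, j=24: x = 28·38 + 24 = 1088.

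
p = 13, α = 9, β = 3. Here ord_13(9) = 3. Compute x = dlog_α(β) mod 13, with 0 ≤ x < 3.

Successive powers of 9 modulo 13:
  9^0=1  9^1=9  9^2=3
So 9^2 ≡ 3 (mod 13), giving x = 2.

2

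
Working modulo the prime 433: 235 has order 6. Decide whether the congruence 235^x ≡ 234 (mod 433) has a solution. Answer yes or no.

⟨235⟩ has order 6; its elements mod 433 are {1, 198, 199, 234, 235, 432}.
234 is in this set.

yes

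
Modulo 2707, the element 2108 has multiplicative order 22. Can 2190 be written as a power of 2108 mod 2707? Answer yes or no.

⟨2108⟩ has order 22; its elements mod 2707 are {1, 235, 313, 320, 466, 517, 596, 599, 704, 1085, 1230, 1477, 1622, 2003, 2108, 2111, 2190, 2241, 2387, 2394, 2472, 2706}.
2190 is in this set.

yes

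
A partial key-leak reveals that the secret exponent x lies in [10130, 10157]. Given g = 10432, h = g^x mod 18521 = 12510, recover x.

Compute 10432^10130 mod 18521 = 12043, then multiply by 10432 repeatedly:
  10432^10130=12043  10432^10131=4633  10432^10132=10167  10432^10133=10898  10432^10134=6038
  10432^10135=17016  10432^10136=5648  10432^10137=4635  10432^10138=12510
Found 12510 at exponent 10138.

10138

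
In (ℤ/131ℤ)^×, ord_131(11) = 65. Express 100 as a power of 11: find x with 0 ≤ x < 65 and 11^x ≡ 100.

4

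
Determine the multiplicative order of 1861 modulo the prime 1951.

1950

The order of 1861 must divide p − 1 = 1950 = 2 · 3 · 5^2 · 13.
Divisors: 1, 2, 3, 5, 6, 10, 13, 15, 25, 26, 30, 39, 50, 65, 75, 78, 130, 150, 195, 325, 390, 650, 975, 1950.
Check each in increasing order: 1861^1 ≡ 1861;  1861^2 ≡ 296;  1861^3 ≡ 674;  1861^5 ≡ 502;  1861^6 ≡ 1644;  1861^10 ≡ 325;  1861^13 ≡ 538;  1861^15 ≡ 1217;  1861^25 ≡ 1423;  1861^26 ≡ 696;  1861^30 ≡ 280;  1861^39 ≡ 1807;  1861^50 ≡ 1742;  1861^65 ≡ 1228;  1861^75 ≡ 1096;  1861^78 ≡ 1226;  1861^130 ≡ 1812;  1861^150 ≡ 1351;  1861^195 ≡ 996;  1861^325 ≡ 77;  1861^390 ≡ 908;  1861^650 ≡ 76;  1861^975 ≡ 1950;  1861^1950 ≡ 1.
Smallest exponent giving 1 is 1950.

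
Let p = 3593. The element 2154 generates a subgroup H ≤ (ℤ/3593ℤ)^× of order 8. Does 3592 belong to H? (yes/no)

⟨2154⟩ has order 8; its elements mod 3593 are {1, 799, 1153, 1439, 2154, 2440, 2794, 3592}.
3592 is in this set.

yes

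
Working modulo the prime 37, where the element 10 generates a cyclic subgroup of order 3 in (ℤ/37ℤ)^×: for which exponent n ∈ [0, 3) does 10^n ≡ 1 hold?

0

Successive powers of 10 modulo 37:
  10^0=1
So 10^0 ≡ 1 (mod 37), giving n = 0.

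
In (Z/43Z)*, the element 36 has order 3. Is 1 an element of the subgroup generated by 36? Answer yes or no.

yes

⟨36⟩ has order 3; its elements mod 43 are {1, 6, 36}.
1 is in this set.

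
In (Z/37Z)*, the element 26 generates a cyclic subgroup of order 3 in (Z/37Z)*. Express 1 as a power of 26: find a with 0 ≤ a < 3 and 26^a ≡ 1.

Successive powers of 26 modulo 37:
  26^0=1
So 26^0 ≡ 1 (mod 37), giving a = 0.

0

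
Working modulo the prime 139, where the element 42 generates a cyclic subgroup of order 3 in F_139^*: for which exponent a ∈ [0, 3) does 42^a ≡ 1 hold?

0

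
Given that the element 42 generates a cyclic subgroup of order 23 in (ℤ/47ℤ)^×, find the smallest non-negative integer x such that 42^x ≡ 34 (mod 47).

11

Successive powers of 42 modulo 47:
  42^0=1  42^1=42  42^2=25  42^3=16  42^4=14  42^5=24
  42^6=21  42^7=36  42^8=8  42^9=7  42^10=12  42^11=34
So 42^11 ≡ 34 (mod 47), giving x = 11.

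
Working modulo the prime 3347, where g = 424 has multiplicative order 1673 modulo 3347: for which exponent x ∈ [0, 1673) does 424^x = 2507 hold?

Baby-step giant-step with m = ceil(sqrt(1673)) = 41.
Baby table (424^j mod 3347 for j=0..40):
  0:1  1:424  2:2385  3:446  4:1672  5:2711  6:1443  7:2678
  8:839  9:954  10:2856  11:2677  12:415  13:1916  14:2410  15:1005
  16:1051  17:473  18:3079  19:166  20:97  21:964  22:402  23:3098
  24:1528  25:1901  26:2744  27:2047  28:1055  29:2169  30:2578  31:1950
  32:91  33:1767  34:2827  35:422  36:1537  37:2370  38:780  39:2714
  40:2715
Giant step factor: 424^(-41) ≡ 177 (mod 3347).
Scan 2507·177^i mod 3347 for i = 0, 1, …:
  i=0: 2507   i=1: 1935   i=2: 1101   i=3: 751
  i=4: 2394   i=5: 2016   i=6: 2050   i=7: 1374
  i=8: 2214   i=9: 279     …   i=15: 634
  i=16: 1767
Match at i=16, j=33: x = 16·41 + 33 = 689.

689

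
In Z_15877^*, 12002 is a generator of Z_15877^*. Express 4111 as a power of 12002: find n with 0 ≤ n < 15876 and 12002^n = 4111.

14332

Baby-step giant-step with m = ceil(sqrt(15876)) = 126.
Baby table (12002^j mod 15877 for j=0..125):
  0:1  1:12002  2:11860  3:6415  4:5257  5:15193  6:14918  7:907
  8:10069  9:8291  10:7423  11:4999  12:14692  13:3422  14:12922  15:3308
  16:10116  17:813  18:9148  19:4841  20:7739  21:3028  22:15480  23:14183
  24:7049  25:9442  26:8735  27:1639  28:15552  29:5092  30:3611  31:10889
  32:6191  33:22  34:10012  35:6888  36:14114  37:4515  38:829  39:10656
  40:4077  41:15117  42:7755  43:4536  44:14716  45:5684  46:11776  47:14375
  48:9268  49:274  50:2009  51:10732  52:11240  53:11488  54:3108  55:7143
  56:10363  57:12185  58:1323  59:1646  60:4304  61:8727  62:885  63:57
  64:1403  65:9186  66:484  67:13863  68:8643  69:8845  70:4068  71:2361
  72:12154  73:10309  74:15034  75:11840  76:4530  77:6212  78:13909  79:5040
  80:14587  81:13372  82:6028  83:12444  84:13826  85:9125  86:14581  87:4868
  88:14253  89:5708  90:14038  91:13229  92:4458  93:15303  94:1470  95:3593
  96:1254  97:14989  98:11568  99:10648  100:3323  101:15499  102:4066  103:10111
  104:4311  105:13356  106:4520  107:13208  108:6448  109:4398  110:9648  111:4335
  112:15618  113:3374  114:8398  115:5600  116:3859  117:2509  118:10226  119:3242
  120:11834  121:11903  122:14437  123:7173  124:5252  125:2814
Giant step factor: 12002^(-126) ≡ 4789 (mod 15877).
Scan 4111·4789^i mod 15877 for i = 0, 1, …:
  i=0: 4111   i=1: 99   i=2: 13678   i=3: 11317
  i=4: 8912   i=5: 2192   i=6: 2791   i=7: 13542
  i=8: 10970   i=9: 14214     …   i=112: 12930
  i=113: 1470
Match at i=113, j=94: n = 113·126 + 94 = 14332.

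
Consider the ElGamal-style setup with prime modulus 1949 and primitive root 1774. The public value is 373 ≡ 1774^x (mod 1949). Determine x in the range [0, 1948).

Baby-step giant-step with m = ceil(sqrt(1948)) = 45.
Baby table (1774^j mod 1949 for j=0..44):
  0:1  1:1774  2:1390  3:375  4:641  5:867  6:297  7:648
  8:1591  9:282  10:1324  11:231  12:504  13:1454  14:869  15:1896
  16:1479  17:392  18:1564  19:1109  20:825  21:1800  22:738  23:1433
  24:646  25:1941  26:1400  27:574  28:898  29:719  30:860  31:1522
  32:663  33:915  34:1642  35:1102  36:101  37:1815  38:62  39:844
  40:424  41:1811  42:762  43:1131  44:873
Giant step factor: 1774^(-45) ≡ 44 (mod 1949).
Scan 373·44^i mod 1949 for i = 0, 1, …:
  i=0: 373   i=1: 820   i=2: 998   i=3: 1034
  i=4: 669   i=5: 201   i=6: 1048   i=7: 1285
  i=8: 19   i=9: 836     …   i=24: 1072
  i=25: 392
Match at i=25, j=17: x = 25·45 + 17 = 1142.

1142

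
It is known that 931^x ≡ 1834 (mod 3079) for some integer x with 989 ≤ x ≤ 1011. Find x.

1008

Compute 931^989 mod 3079 = 2438, then multiply by 931 repeatedly:
  931^989=2438  931^990=555  931^991=2512  931^992=1711  931^993=1098
  931^994=10  931^995=73  931^996=225  931^997=103  931^998=444
  931^999=778  931^1000=753  931^1001=2110  931^1002=8  931^1003=1290
  931^1004=180  931^1005=1314  931^1006=971  931^1007=1854  931^1008=1834
Found 1834 at exponent 1008.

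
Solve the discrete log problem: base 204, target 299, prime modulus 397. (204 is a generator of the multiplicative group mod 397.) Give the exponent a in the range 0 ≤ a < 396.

Baby-step giant-step with m = ceil(sqrt(396)) = 20.
Baby table (204^j mod 397 for j=0..19):
  0:1  1:204  2:328  3:216  4:394  5:182  6:207  7:146
  8:9  9:248  10:173  11:356  12:370  13:50  14:275  15:123
  16:81  17:247  18:366  19:28
Giant step factor: 204^(-20) ≡ 281 (mod 397).
Scan 299·281^i mod 397 for i = 0, 1, …:
  i=0: 299   i=1: 252   i=2: 146
Match at i=2, j=7: a = 2·20 + 7 = 47.

47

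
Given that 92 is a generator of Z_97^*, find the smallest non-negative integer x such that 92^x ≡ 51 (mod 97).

Baby-step giant-step with m = ceil(sqrt(96)) = 10.
Baby table (92^j mod 97 for j=0..9):
  0:1  1:92  2:25  3:69  4:43  5:76  6:8  7:57
  8:6  9:67
Giant step factor: 92^(-10) ≡ 11 (mod 97).
Scan 51·11^i mod 97 for i = 0, 1, …:
  i=0: 51   i=1: 76
Match at i=1, j=5: x = 1·10 + 5 = 15.

15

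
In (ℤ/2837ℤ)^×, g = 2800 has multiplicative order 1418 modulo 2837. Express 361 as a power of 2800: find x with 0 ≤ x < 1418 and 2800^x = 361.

164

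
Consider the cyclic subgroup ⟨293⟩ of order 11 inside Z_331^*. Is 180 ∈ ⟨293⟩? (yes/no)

yes

⟨293⟩ has order 11; its elements mod 331 are {1, 74, 80, 85, 111, 120, 167, 180, 270, 274, 293}.
180 is in this set.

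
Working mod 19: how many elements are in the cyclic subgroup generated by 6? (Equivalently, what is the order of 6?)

9

The order of 6 must divide p − 1 = 18 = 2 · 3^2.
Divisors: 1, 2, 3, 6, 9, 18.
Check each in increasing order: 6^1 ≡ 6;  6^2 ≡ 17;  6^3 ≡ 7;  6^6 ≡ 11;  6^9 ≡ 1.
Smallest exponent giving 1 is 9.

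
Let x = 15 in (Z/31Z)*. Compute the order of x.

The order of 15 must divide p − 1 = 30 = 2 · 3 · 5.
Divisors: 1, 2, 3, 5, 6, 10, 15, 30.
Check each in increasing order: 15^1 ≡ 15;  15^2 ≡ 8;  15^3 ≡ 27;  15^5 ≡ 30;  15^6 ≡ 16;  15^10 ≡ 1.
Smallest exponent giving 1 is 10.

10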